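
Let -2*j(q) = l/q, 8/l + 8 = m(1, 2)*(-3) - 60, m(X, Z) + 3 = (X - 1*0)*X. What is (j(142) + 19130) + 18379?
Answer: 82557310/2201 ≈ 37509.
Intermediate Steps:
m(X, Z) = -3 + X² (m(X, Z) = -3 + (X - 1*0)*X = -3 + (X + 0)*X = -3 + X*X = -3 + X²)
l = -4/31 (l = 8/(-8 + ((-3 + 1²)*(-3) - 60)) = 8/(-8 + ((-3 + 1)*(-3) - 60)) = 8/(-8 + (-2*(-3) - 60)) = 8/(-8 + (6 - 60)) = 8/(-8 - 54) = 8/(-62) = 8*(-1/62) = -4/31 ≈ -0.12903)
j(q) = 2/(31*q) (j(q) = -(-2)/(31*q) = 2/(31*q))
(j(142) + 19130) + 18379 = ((2/31)/142 + 19130) + 18379 = ((2/31)*(1/142) + 19130) + 18379 = (1/2201 + 19130) + 18379 = 42105131/2201 + 18379 = 82557310/2201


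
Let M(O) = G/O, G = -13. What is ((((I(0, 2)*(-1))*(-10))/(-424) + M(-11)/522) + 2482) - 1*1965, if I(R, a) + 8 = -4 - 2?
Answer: 78718858/152163 ≈ 517.33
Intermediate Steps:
M(O) = -13/O
I(R, a) = -14 (I(R, a) = -8 + (-4 - 2) = -8 - 6 = -14)
((((I(0, 2)*(-1))*(-10))/(-424) + M(-11)/522) + 2482) - 1*1965 = (((-14*(-1)*(-10))/(-424) - 13/(-11)/522) + 2482) - 1*1965 = (((14*(-10))*(-1/424) - 13*(-1/11)*(1/522)) + 2482) - 1965 = ((-140*(-1/424) + (13/11)*(1/522)) + 2482) - 1965 = ((35/106 + 13/5742) + 2482) - 1965 = (50587/152163 + 2482) - 1965 = 377719153/152163 - 1965 = 78718858/152163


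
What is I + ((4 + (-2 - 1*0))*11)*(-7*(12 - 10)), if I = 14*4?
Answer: -252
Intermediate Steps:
I = 56
I + ((4 + (-2 - 1*0))*11)*(-7*(12 - 10)) = 56 + ((4 + (-2 - 1*0))*11)*(-7*(12 - 10)) = 56 + ((4 + (-2 + 0))*11)*(-7*2) = 56 + ((4 - 2)*11)*(-14) = 56 + (2*11)*(-14) = 56 + 22*(-14) = 56 - 308 = -252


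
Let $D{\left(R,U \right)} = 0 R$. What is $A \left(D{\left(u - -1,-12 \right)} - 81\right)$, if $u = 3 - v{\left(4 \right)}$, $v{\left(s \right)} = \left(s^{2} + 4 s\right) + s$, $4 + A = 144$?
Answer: $-11340$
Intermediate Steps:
$A = 140$ ($A = -4 + 144 = 140$)
$v{\left(s \right)} = s^{2} + 5 s$
$u = -33$ ($u = 3 - 4 \left(5 + 4\right) = 3 - 4 \cdot 9 = 3 - 36 = -33$)
$D{\left(R,U \right)} = 0$
$A \left(D{\left(u - -1,-12 \right)} - 81\right) = 140 \left(0 - 81\right) = 140 \left(-81\right) = -11340$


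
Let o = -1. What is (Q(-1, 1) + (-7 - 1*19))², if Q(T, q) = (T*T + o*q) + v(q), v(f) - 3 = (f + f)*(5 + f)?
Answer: 121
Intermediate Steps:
v(f) = 3 + 2*f*(5 + f) (v(f) = 3 + (f + f)*(5 + f) = 3 + (2*f)*(5 + f) = 3 + 2*f*(5 + f))
Q(T, q) = 3 + T² + 2*q² + 9*q (Q(T, q) = (T*T - q) + (3 + 2*q² + 10*q) = (T² - q) + (3 + 2*q² + 10*q) = 3 + T² + 2*q² + 9*q)
(Q(-1, 1) + (-7 - 1*19))² = ((3 + (-1)² + 2*1² + 9*1) + (-7 - 1*19))² = ((3 + 1 + 2*1 + 9) + (-7 - 19))² = ((3 + 1 + 2 + 9) - 26)² = (15 - 26)² = (-11)² = 121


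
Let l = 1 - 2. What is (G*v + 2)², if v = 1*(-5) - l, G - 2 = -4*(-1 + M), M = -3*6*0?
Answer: 484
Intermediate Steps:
M = 0 (M = -18*0 = 0)
l = -1
G = 6 (G = 2 - 4*(-1 + 0) = 2 - 4*(-1) = 2 + 4 = 6)
v = -4 (v = 1*(-5) - 1*(-1) = -5 + 1 = -4)
(G*v + 2)² = (6*(-4) + 2)² = (-24 + 2)² = (-22)² = 484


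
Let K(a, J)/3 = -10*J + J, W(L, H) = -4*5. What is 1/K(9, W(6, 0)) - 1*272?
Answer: -146879/540 ≈ -272.00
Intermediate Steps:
W(L, H) = -20
K(a, J) = -27*J (K(a, J) = 3*(-10*J + J) = 3*(-9*J) = -27*J)
1/K(9, W(6, 0)) - 1*272 = 1/(-27*(-20)) - 1*272 = 1/540 - 272 = -146879/540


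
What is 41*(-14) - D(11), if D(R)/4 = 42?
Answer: -742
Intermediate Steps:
D(R) = 168 (D(R) = 4*42 = 168)
41*(-14) - D(11) = 41*(-14) - 1*168 = -574 - 168 = -742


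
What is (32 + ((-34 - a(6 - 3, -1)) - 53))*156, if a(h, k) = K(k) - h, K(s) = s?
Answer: -7956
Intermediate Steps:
a(h, k) = k - h
(32 + ((-34 - a(6 - 3, -1)) - 53))*156 = (32 + ((-34 - (-1 - (6 - 3))) - 53))*156 = (32 + ((-34 - (-1 - 1*3)) - 53))*156 = (32 + ((-34 - (-1 - 3)) - 53))*156 = (32 + ((-34 - 1*(-4)) - 53))*156 = (32 + ((-34 + 4) - 53))*156 = (32 + (-30 - 53))*156 = (32 - 83)*156 = -51*156 = -7956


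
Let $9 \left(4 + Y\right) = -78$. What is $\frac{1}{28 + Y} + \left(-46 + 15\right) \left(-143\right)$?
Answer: $\frac{203921}{46} \approx 4433.1$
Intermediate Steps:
$Y = - \frac{38}{3}$ ($Y = -4 + \frac{1}{9} \left(-78\right) = -4 - \frac{26}{3} = - \frac{38}{3} \approx -12.667$)
$\frac{1}{28 + Y} + \left(-46 + 15\right) \left(-143\right) = \frac{1}{28 - \frac{38}{3}} + \left(-46 + 15\right) \left(-143\right) = \frac{1}{\frac{46}{3}} - -4433 = \frac{3}{46} + 4433 = \frac{203921}{46}$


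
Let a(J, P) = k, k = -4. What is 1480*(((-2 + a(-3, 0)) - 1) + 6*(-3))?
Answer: -37000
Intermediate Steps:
a(J, P) = -4
1480*(((-2 + a(-3, 0)) - 1) + 6*(-3)) = 1480*(((-2 - 4) - 1) + 6*(-3)) = 1480*((-6 - 1) - 18) = 1480*(-7 - 18) = 1480*(-25) = -37000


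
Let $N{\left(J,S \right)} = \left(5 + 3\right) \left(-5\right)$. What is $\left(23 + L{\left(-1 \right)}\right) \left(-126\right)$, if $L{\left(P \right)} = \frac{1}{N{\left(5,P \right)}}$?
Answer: $- \frac{57897}{20} \approx -2894.9$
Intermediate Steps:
$N{\left(J,S \right)} = -40$ ($N{\left(J,S \right)} = 8 \left(-5\right) = -40$)
$L{\left(P \right)} = - \frac{1}{40}$ ($L{\left(P \right)} = \frac{1}{-40} = - \frac{1}{40}$)
$\left(23 + L{\left(-1 \right)}\right) \left(-126\right) = \left(23 - \frac{1}{40}\right) \left(-126\right) = \frac{919}{40} \left(-126\right) = - \frac{57897}{20}$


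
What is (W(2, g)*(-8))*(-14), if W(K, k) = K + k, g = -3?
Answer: -112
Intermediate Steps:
(W(2, g)*(-8))*(-14) = ((2 - 3)*(-8))*(-14) = -1*(-8)*(-14) = 8*(-14) = -112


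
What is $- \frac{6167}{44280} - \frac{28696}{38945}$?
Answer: $- \frac{302166539}{344896920} \approx -0.87611$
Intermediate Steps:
$- \frac{6167}{44280} - \frac{28696}{38945} = - \frac{302166539}{344896920}$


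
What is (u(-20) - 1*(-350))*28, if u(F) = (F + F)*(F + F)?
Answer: 54600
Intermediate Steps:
u(F) = 4*F**2 (u(F) = (2*F)*(2*F) = 4*F**2)
(u(-20) - 1*(-350))*28 = (4*(-20)**2 - 1*(-350))*28 = (4*400 + 350)*28 = (1600 + 350)*28 = 1950*28 = 54600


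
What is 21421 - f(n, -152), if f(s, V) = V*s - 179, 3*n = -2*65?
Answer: 45040/3 ≈ 15013.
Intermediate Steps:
n = -130/3 (n = (-2*65)/3 = (1/3)*(-130) = -130/3 ≈ -43.333)
f(s, V) = -179 + V*s
21421 - f(n, -152) = 21421 - (-179 - 152*(-130/3)) = 21421 - (-179 + 19760/3) = 21421 - 1*19223/3 = 21421 - 19223/3 = 45040/3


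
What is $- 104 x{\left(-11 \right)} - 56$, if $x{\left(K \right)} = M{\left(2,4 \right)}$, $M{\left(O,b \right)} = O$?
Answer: $-264$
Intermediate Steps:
$x{\left(K \right)} = 2$
$- 104 x{\left(-11 \right)} - 56 = \left(-104\right) 2 - 56 = -208 - 56 = -264$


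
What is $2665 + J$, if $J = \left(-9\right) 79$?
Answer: $1954$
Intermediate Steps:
$J = -711$
$2665 + J = 2665 - 711 = 1954$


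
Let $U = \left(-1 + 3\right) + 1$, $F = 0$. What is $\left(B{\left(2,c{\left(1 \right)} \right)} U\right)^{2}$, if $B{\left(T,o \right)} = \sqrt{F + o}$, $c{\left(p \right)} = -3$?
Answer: $-27$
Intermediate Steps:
$B{\left(T,o \right)} = \sqrt{o}$ ($B{\left(T,o \right)} = \sqrt{0 + o} = \sqrt{o}$)
$U = 3$ ($U = 2 + 1 = 3$)
$\left(B{\left(2,c{\left(1 \right)} \right)} U\right)^{2} = \left(\sqrt{-3} \cdot 3\right)^{2} = \left(i \sqrt{3} \cdot 3\right)^{2} = \left(3 i \sqrt{3}\right)^{2} = -27$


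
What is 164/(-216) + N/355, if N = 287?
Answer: 943/19170 ≈ 0.049191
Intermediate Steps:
164/(-216) + N/355 = 164/(-216) + 287/355 = 164*(-1/216) + 287*(1/355) = -41/54 + 287/355 = 943/19170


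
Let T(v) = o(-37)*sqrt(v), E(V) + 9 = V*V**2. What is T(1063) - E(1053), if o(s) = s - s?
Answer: -1167575868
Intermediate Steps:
o(s) = 0
E(V) = -9 + V**3 (E(V) = -9 + V*V**2 = -9 + V**3)
T(v) = 0 (T(v) = 0*sqrt(v) = 0)
T(1063) - E(1053) = 0 - (-9 + 1053**3) = 0 - (-9 + 1167575877) = 0 - 1*1167575868 = 0 - 1167575868 = -1167575868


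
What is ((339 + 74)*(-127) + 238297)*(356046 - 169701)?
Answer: 34631472870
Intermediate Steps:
((339 + 74)*(-127) + 238297)*(356046 - 169701) = (413*(-127) + 238297)*186345 = (-52451 + 238297)*186345 = 185846*186345 = 34631472870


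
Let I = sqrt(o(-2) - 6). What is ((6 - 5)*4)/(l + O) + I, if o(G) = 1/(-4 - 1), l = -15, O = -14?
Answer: -4/29 + I*sqrt(155)/5 ≈ -0.13793 + 2.49*I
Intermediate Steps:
o(G) = -1/5 (o(G) = 1/(-5) = -1/5)
I = I*sqrt(155)/5 (I = sqrt(-1/5 - 6) = sqrt(-31/5) = I*sqrt(155)/5 ≈ 2.49*I)
((6 - 5)*4)/(l + O) + I = ((6 - 5)*4)/(-15 - 14) + I*sqrt(155)/5 = (1*4)/(-29) + I*sqrt(155)/5 = 4*(-1/29) + I*sqrt(155)/5 = -4/29 + I*sqrt(155)/5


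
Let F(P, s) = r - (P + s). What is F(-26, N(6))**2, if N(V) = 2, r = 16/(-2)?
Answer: 256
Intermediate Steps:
r = -8 (r = 16*(-1/2) = -8)
F(P, s) = -8 - P - s (F(P, s) = -8 - (P + s) = -8 + (-P - s) = -8 - P - s)
F(-26, N(6))**2 = (-8 - 1*(-26) - 1*2)**2 = (-8 + 26 - 2)**2 = 16**2 = 256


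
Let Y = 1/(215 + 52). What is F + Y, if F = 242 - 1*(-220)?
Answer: 123355/267 ≈ 462.00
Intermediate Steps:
F = 462 (F = 242 + 220 = 462)
Y = 1/267 ≈ 0.0037453
F + Y = 462 + 1/267 = 123355/267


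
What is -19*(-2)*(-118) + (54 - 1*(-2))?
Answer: -4428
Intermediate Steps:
-19*(-2)*(-118) + (54 - 1*(-2)) = 38*(-118) + (54 + 2) = -4484 + 56 = -4428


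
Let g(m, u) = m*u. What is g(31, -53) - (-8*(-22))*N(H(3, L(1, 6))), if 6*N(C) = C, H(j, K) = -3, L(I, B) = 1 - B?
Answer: -1555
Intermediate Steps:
N(C) = C/6
g(31, -53) - (-8*(-22))*N(H(3, L(1, 6))) = 31*(-53) - (-8*(-22))*(⅙)*(-3) = -1643 - 176*(-1)/2 = -1643 - 1*(-88) = -1643 + 88 = -1555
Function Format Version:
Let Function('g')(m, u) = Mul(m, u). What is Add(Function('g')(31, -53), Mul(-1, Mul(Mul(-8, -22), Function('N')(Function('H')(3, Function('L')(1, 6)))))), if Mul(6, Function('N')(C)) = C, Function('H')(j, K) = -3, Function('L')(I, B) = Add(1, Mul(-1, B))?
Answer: -1555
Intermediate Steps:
Function('N')(C) = Mul(Rational(1, 6), C)
Add(Function('g')(31, -53), Mul(-1, Mul(Mul(-8, -22), Function('N')(Function('H')(3, Function('L')(1, 6)))))) = Add(Mul(31, -53), Mul(-1, Mul(Mul(-8, -22), Mul(Rational(1, 6), -3)))) = Add(-1643, Mul(-1, Mul(176, Rational(-1, 2)))) = Add(-1643, Mul(-1, -88)) = Add(-1643, 88) = -1555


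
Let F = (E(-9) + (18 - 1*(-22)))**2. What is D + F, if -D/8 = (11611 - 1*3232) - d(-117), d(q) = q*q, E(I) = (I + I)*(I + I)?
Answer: 174976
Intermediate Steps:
E(I) = 4*I**2 (E(I) = (2*I)*(2*I) = 4*I**2)
d(q) = q**2
D = 42480 (D = -8*((11611 - 1*3232) - 1*(-117)**2) = -8*((11611 - 3232) - 1*13689) = -8*(8379 - 13689) = -8*(-5310) = 42480)
F = 132496 (F = (4*(-9)**2 + (18 - 1*(-22)))**2 = (4*81 + (18 + 22))**2 = (324 + 40)**2 = 364**2 = 132496)
D + F = 42480 + 132496 = 174976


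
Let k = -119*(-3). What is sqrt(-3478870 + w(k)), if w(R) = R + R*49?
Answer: 2*I*sqrt(865255) ≈ 1860.4*I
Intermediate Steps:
k = 357
w(R) = 50*R (w(R) = R + 49*R = 50*R)
sqrt(-3478870 + w(k)) = sqrt(-3478870 + 50*357) = sqrt(-3478870 + 17850) = sqrt(-3461020) = 2*I*sqrt(865255)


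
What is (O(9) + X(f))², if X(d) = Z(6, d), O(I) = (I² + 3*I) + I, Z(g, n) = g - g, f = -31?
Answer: 13689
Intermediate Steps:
Z(g, n) = 0
O(I) = I² + 4*I
X(d) = 0
(O(9) + X(f))² = (9*(4 + 9) + 0)² = (9*13 + 0)² = (117 + 0)² = 117² = 13689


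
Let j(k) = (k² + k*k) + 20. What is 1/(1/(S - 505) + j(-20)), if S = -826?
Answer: 1331/1091419 ≈ 0.0012195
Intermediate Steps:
j(k) = 20 + 2*k² (j(k) = (k² + k²) + 20 = 2*k² + 20 = 20 + 2*k²)
1/(1/(S - 505) + j(-20)) = 1/(1/(-826 - 505) + (20 + 2*(-20)²)) = 1/(1/(-1331) + (20 + 2*400)) = 1/(-1/1331 + (20 + 800)) = 1/(-1/1331 + 820) = 1/(1091419/1331) = 1331/1091419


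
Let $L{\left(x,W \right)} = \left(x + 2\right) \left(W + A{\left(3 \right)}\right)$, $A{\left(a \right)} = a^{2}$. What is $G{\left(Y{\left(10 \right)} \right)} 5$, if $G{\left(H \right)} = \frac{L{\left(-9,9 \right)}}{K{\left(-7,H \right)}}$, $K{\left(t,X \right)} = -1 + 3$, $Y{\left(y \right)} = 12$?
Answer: $-315$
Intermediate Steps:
$L{\left(x,W \right)} = \left(2 + x\right) \left(9 + W\right)$ ($L{\left(x,W \right)} = \left(x + 2\right) \left(W + 3^{2}\right) = \left(2 + x\right) \left(W + 9\right) = \left(2 + x\right) \left(9 + W\right)$)
$K{\left(t,X \right)} = 2$
$G{\left(H \right)} = -63$ ($G{\left(H \right)} = \frac{18 + 2 \cdot 9 + 9 \left(-9\right) + 9 \left(-9\right)}{2} = \left(18 + 18 - 81 - 81\right) \frac{1}{2} = \left(-126\right) \frac{1}{2} = -63$)
$G{\left(Y{\left(10 \right)} \right)} 5 = \left(-63\right) 5 = -315$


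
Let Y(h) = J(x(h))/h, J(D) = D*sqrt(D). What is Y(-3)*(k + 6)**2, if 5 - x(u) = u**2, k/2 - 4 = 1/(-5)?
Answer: 36992*I/75 ≈ 493.23*I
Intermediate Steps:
k = 38/5 (k = 8 + 2/(-5) = 8 + 2*(-1/5) = 8 - 2/5 = 38/5 ≈ 7.6000)
x(u) = 5 - u**2
J(D) = D**(3/2)
Y(h) = (5 - h**2)**(3/2)/h
Y(-3)*(k + 6)**2 = ((5 - 1*(-3)**2)**(3/2)/(-3))*(38/5 + 6)**2 = (-(5 - 1*9)**(3/2)/3)*(68/5)**2 = -(5 - 9)**(3/2)/3*(4624/25) = -(-8)*I/3*(4624/25) = (8*I/3)*(4624/25) = 36992*I/75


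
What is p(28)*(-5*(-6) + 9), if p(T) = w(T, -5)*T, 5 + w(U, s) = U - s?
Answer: 30576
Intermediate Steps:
w(U, s) = -5 + U - s (w(U, s) = -5 + (U - s) = -5 + U - s)
p(T) = T² (p(T) = (-5 + T - 1*(-5))*T = (-5 + T + 5)*T = T*T = T²)
p(28)*(-5*(-6) + 9) = 28²*(-5*(-6) + 9) = 784*(30 + 9) = 784*39 = 30576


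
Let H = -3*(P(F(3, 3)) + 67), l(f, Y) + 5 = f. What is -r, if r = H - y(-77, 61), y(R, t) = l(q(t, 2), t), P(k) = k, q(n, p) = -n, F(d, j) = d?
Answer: 144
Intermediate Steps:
l(f, Y) = -5 + f
H = -210 (H = -3*(3 + 67) = -3*70 = -210)
y(R, t) = -5 - t
r = -144 (r = -210 - (-5 - 1*61) = -210 - (-5 - 61) = -210 - 1*(-66) = -210 + 66 = -144)
-r = -1*(-144) = 144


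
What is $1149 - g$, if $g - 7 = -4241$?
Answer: $5383$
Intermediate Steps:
$g = -4234$ ($g = 7 - 4241 = -4234$)
$1149 - g = 1149 - -4234 = 1149 + 4234 = 5383$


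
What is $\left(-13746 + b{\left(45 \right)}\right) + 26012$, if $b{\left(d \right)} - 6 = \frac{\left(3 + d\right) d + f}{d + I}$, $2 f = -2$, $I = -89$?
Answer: $\frac{537809}{44} \approx 12223.0$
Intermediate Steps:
$f = -1$ ($f = \frac{1}{2} \left(-2\right) = -1$)
$b{\left(d \right)} = 6 + \frac{-1 + d \left(3 + d\right)}{-89 + d}$ ($b{\left(d \right)} = 6 + \frac{\left(3 + d\right) d - 1}{d - 89} = 6 + \frac{d \left(3 + d\right) - 1}{-89 + d} = 6 + \frac{-1 + d \left(3 + d\right)}{-89 + d}$)
$\left(-13746 + b{\left(45 \right)}\right) + 26012 = \left(-13746 + \frac{-535 + 45^{2} + 9 \cdot 45}{-89 + 45}\right) + 26012 = \left(-13746 + \frac{-535 + 2025 + 405}{-44}\right) + 26012 = \left(-13746 - \frac{1895}{44}\right) + 26012 = - \frac{606719}{44} + 26012 = \frac{537809}{44}$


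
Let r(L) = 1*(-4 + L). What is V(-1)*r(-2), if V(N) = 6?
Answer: -36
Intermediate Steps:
r(L) = -4 + L
V(-1)*r(-2) = 6*(-4 - 2) = 6*(-6) = -36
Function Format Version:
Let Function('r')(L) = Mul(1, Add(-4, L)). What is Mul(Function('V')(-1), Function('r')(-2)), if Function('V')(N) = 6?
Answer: -36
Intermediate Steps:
Function('r')(L) = Add(-4, L)
Mul(Function('V')(-1), Function('r')(-2)) = Mul(6, Add(-4, -2)) = Mul(6, -6) = -36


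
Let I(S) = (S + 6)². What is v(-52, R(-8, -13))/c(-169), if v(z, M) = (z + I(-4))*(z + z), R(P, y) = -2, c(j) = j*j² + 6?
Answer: -4992/4826803 ≈ -0.0010342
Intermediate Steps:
I(S) = (6 + S)²
c(j) = 6 + j³ (c(j) = j³ + 6 = 6 + j³)
v(z, M) = 2*z*(4 + z) (v(z, M) = (z + (6 - 4)²)*(z + z) = (z + 2²)*(2*z) = (z + 4)*(2*z) = (4 + z)*(2*z) = 2*z*(4 + z))
v(-52, R(-8, -13))/c(-169) = (2*(-52)*(4 - 52))/(6 + (-169)³) = (2*(-52)*(-48))/(6 - 4826809) = 4992/(-4826803) = 4992*(-1/4826803) = -4992/4826803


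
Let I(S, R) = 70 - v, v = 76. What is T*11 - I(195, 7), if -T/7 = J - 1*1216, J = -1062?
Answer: 175412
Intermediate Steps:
T = 15946 (T = -7*(-1062 - 1*1216) = -7*(-1062 - 1216) = -7*(-2278) = 15946)
I(S, R) = -6 (I(S, R) = 70 - 1*76 = 70 - 76 = -6)
T*11 - I(195, 7) = 15946*11 - 1*(-6) = 175406 + 6 = 175412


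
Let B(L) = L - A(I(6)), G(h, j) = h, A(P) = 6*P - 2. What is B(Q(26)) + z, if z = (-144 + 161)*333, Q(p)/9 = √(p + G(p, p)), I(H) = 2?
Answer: 5651 + 18*√13 ≈ 5715.9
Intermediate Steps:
A(P) = -2 + 6*P
Q(p) = 9*√2*√p (Q(p) = 9*√(p + p) = 9*√(2*p) = 9*(√2*√p) = 9*√2*√p)
z = 5661 (z = 17*333 = 5661)
B(L) = -10 + L (B(L) = L - (-2 + 6*2) = L - (-2 + 12) = L - 1*10 = L - 10 = -10 + L)
B(Q(26)) + z = (-10 + 9*√2*√26) + 5661 = (-10 + 18*√13) + 5661 = 5651 + 18*√13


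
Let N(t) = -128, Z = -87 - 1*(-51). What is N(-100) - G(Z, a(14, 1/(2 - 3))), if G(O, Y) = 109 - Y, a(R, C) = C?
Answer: -238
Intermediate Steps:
Z = -36 (Z = -87 + 51 = -36)
N(-100) - G(Z, a(14, 1/(2 - 3))) = -128 - (109 - 1/(2 - 3)) = -128 - (109 - 1/(-1)) = -128 - (109 - 1*(-1)) = -128 - (109 + 1) = -128 - 1*110 = -128 - 110 = -238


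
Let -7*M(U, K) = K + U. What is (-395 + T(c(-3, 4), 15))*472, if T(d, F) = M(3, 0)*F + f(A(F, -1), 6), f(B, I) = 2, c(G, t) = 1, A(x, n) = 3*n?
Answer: -1319712/7 ≈ -1.8853e+5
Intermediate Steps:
M(U, K) = -K/7 - U/7 (M(U, K) = -(K + U)/7 = -K/7 - U/7)
T(d, F) = 2 - 3*F/7 (T(d, F) = (-⅐*0 - ⅐*3)*F + 2 = (0 - 3/7)*F + 2 = -3*F/7 + 2 = 2 - 3*F/7)
(-395 + T(c(-3, 4), 15))*472 = (-395 + (2 - 3/7*15))*472 = (-395 + (2 - 45/7))*472 = (-395 - 31/7)*472 = -2796/7*472 = -1319712/7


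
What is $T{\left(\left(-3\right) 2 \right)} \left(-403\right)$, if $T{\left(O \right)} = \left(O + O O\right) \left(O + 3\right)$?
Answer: $36270$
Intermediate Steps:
$T{\left(O \right)} = \left(3 + O\right) \left(O + O^{2}\right)$ ($T{\left(O \right)} = \left(O + O^{2}\right) \left(3 + O\right) = \left(3 + O\right) \left(O + O^{2}\right)$)
$T{\left(\left(-3\right) 2 \right)} \left(-403\right) = \left(-3\right) 2 \left(3 + \left(\left(-3\right) 2\right)^{2} + 4 \left(\left(-3\right) 2\right)\right) \left(-403\right) = - 6 \left(3 + \left(-6\right)^{2} + 4 \left(-6\right)\right) \left(-403\right) = - 6 \left(3 + 36 - 24\right) \left(-403\right) = \left(-6\right) 15 \left(-403\right) = \left(-90\right) \left(-403\right) = 36270$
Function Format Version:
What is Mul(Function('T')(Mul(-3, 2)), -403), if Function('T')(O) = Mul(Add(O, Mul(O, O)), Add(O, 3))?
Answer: 36270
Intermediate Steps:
Function('T')(O) = Mul(Add(3, O), Add(O, Pow(O, 2))) (Function('T')(O) = Mul(Add(O, Pow(O, 2)), Add(3, O)) = Mul(Add(3, O), Add(O, Pow(O, 2))))
Mul(Function('T')(Mul(-3, 2)), -403) = Mul(Mul(Mul(-3, 2), Add(3, Pow(Mul(-3, 2), 2), Mul(4, Mul(-3, 2)))), -403) = Mul(Mul(-6, Add(3, Pow(-6, 2), Mul(4, -6))), -403) = Mul(Mul(-6, Add(3, 36, -24)), -403) = Mul(Mul(-6, 15), -403) = Mul(-90, -403) = 36270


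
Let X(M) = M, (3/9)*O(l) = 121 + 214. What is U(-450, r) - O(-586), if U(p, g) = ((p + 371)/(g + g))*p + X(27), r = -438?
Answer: -148713/146 ≈ -1018.6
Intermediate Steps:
O(l) = 1005 (O(l) = 3*(121 + 214) = 3*335 = 1005)
U(p, g) = 27 + p*(371 + p)/(2*g) (U(p, g) = ((p + 371)/(g + g))*p + 27 = ((371 + p)/((2*g)))*p + 27 = ((371 + p)*(1/(2*g)))*p + 27 = ((371 + p)/(2*g))*p + 27 = p*(371 + p)/(2*g) + 27 = 27 + p*(371 + p)/(2*g))
U(-450, r) - O(-586) = (½)*((-450)² + 54*(-438) + 371*(-450))/(-438) - 1*1005 = (½)*(-1/438)*(202500 - 23652 - 166950) - 1005 = (½)*(-1/438)*11898 - 1005 = -1983/146 - 1005 = -148713/146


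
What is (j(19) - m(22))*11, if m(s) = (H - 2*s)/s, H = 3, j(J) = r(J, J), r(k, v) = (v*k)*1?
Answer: 7983/2 ≈ 3991.5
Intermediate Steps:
r(k, v) = k*v (r(k, v) = (k*v)*1 = k*v)
j(J) = J² (j(J) = J*J = J²)
m(s) = (3 - 2*s)/s
(j(19) - m(22))*11 = (19² - (-2 + 3/22))*11 = (361 - (-2 + 3*(1/22)))*11 = (361 - (-2 + 3/22))*11 = (361 - 1*(-41/22))*11 = (361 + 41/22)*11 = (7983/22)*11 = 7983/2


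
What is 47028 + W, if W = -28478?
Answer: 18550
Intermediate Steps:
47028 + W = 47028 - 28478 = 18550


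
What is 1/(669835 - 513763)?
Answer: 1/156072 ≈ 6.4073e-6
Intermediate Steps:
1/(669835 - 513763) = 1/156072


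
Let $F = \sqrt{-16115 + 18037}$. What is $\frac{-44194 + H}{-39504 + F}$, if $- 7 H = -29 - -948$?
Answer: $\frac{6128591304}{5461974329} + \frac{9618587 \sqrt{2}}{10923948658} \approx 1.1233$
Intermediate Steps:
$H = - \frac{919}{7}$ ($H = - \frac{-29 - -948}{7} = - \frac{-29 + 948}{7} = \left(- \frac{1}{7}\right) 919 = - \frac{919}{7} \approx -131.29$)
$F = 31 \sqrt{2}$ ($F = \sqrt{1922} = 31 \sqrt{2} \approx 43.841$)
$\frac{-44194 + H}{-39504 + F} = \frac{-44194 - \frac{919}{7}}{-39504 + 31 \sqrt{2}} = - \frac{310277}{7 \left(-39504 + 31 \sqrt{2}\right)}$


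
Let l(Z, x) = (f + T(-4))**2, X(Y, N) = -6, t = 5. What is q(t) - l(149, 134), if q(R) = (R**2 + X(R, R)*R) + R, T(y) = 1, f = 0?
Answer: -1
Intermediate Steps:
l(Z, x) = 1 (l(Z, x) = (0 + 1)**2 = 1**2 = 1)
q(R) = R**2 - 5*R (q(R) = (R**2 - 6*R) + R = R**2 - 5*R)
q(t) - l(149, 134) = 5*(-5 + 5) - 1*1 = 5*0 - 1 = 0 - 1 = -1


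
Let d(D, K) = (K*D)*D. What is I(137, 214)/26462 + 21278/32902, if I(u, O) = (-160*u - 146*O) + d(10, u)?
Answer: -183846523/217663181 ≈ -0.84464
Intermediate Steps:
d(D, K) = K*D**2 (d(D, K) = (D*K)*D = K*D**2)
I(u, O) = -146*O - 60*u (I(u, O) = (-160*u - 146*O) + u*10**2 = (-160*u - 146*O) + u*100 = (-160*u - 146*O) + 100*u = -146*O - 60*u)
I(137, 214)/26462 + 21278/32902 = (-146*214 - 60*137)/26462 + 21278/32902 = (-31244 - 8220)*(1/26462) + 21278*(1/32902) = -39464*1/26462 + 10639/16451 = -19732/13231 + 10639/16451 = -183846523/217663181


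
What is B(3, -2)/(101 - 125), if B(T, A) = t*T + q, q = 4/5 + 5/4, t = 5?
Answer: -341/480 ≈ -0.71042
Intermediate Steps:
q = 41/20 (q = 4*(⅕) + 5*(¼) = ⅘ + 5/4 = 41/20 ≈ 2.0500)
B(T, A) = 41/20 + 5*T (B(T, A) = 5*T + 41/20 = 41/20 + 5*T)
B(3, -2)/(101 - 125) = (41/20 + 5*3)/(101 - 125) = (41/20 + 15)/(-24) = (341/20)*(-1/24) = -341/480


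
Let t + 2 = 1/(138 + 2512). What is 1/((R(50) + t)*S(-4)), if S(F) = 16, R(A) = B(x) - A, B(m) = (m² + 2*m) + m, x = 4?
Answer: -1325/508792 ≈ -0.0026042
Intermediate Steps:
B(m) = m² + 3*m
R(A) = 28 - A (R(A) = 4*(3 + 4) - A = 4*7 - A = 28 - A)
t = -5299/2650 (t = -2 + 1/(138 + 2512) = -2 + 1/2650 = -5299/2650 ≈ -1.9996)
1/((R(50) + t)*S(-4)) = 1/(((28 - 1*50) - 5299/2650)*16) = (1/16)/((28 - 50) - 5299/2650) = (1/16)/(-22 - 5299/2650) = (1/16)/(-63599/2650) = -2650/63599*1/16 = -1325/508792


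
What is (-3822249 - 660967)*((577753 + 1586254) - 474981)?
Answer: -7572268387616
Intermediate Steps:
(-3822249 - 660967)*((577753 + 1586254) - 474981) = -4483216*(2164007 - 474981) = -4483216*1689026 = -7572268387616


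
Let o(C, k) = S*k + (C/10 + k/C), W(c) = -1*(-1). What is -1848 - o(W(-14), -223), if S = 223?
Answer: 481039/10 ≈ 48104.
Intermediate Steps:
W(c) = 1
o(C, k) = 223*k + C/10 + k/C (o(C, k) = 223*k + (C/10 + k/C) = 223*k + C/10 + k/C)
-1848 - o(W(-14), -223) = -1848 - (223*(-223) + (⅒)*1 - 223/1) = -1848 - (-49729 + ⅒ - 223*1) = -1848 - (-49729 + ⅒ - 223) = -1848 - 1*(-499519/10) = -1848 + 499519/10 = 481039/10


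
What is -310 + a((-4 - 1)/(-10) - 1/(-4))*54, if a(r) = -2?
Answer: -418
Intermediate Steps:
-310 + a((-4 - 1)/(-10) - 1/(-4))*54 = -310 - 2*54 = -310 - 108 = -418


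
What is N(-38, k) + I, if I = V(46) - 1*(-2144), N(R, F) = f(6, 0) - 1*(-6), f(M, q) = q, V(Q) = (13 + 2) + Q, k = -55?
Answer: 2211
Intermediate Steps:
V(Q) = 15 + Q
N(R, F) = 6 (N(R, F) = 0 - 1*(-6) = 0 + 6 = 6)
I = 2205 (I = (15 + 46) - 1*(-2144) = 61 + 2144 = 2205)
N(-38, k) + I = 6 + 2205 = 2211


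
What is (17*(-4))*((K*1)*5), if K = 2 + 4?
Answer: -2040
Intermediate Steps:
K = 6
(17*(-4))*((K*1)*5) = (17*(-4))*((6*1)*5) = -408*5 = -68*30 = -2040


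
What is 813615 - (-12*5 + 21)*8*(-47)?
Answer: 798951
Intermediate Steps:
813615 - (-12*5 + 21)*8*(-47) = 813615 - (-60 + 21)*8*(-47) = 813615 - (-39*8)*(-47) = 813615 - (-312)*(-47) = 813615 - 1*14664 = 813615 - 14664 = 798951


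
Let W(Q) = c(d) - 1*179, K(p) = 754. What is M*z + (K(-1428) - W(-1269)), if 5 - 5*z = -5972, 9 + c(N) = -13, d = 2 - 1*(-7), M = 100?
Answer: 120495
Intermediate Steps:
d = 9 (d = 2 + 7 = 9)
c(N) = -22 (c(N) = -9 - 13 = -22)
z = 5977/5 (z = 1 - 1/5*(-5972) = 1 + 5972/5 = 5977/5 ≈ 1195.4)
W(Q) = -201 (W(Q) = -22 - 1*179 = -22 - 179 = -201)
M*z + (K(-1428) - W(-1269)) = 100*(5977/5) + (754 - 1*(-201)) = 119540 + (754 + 201) = 119540 + 955 = 120495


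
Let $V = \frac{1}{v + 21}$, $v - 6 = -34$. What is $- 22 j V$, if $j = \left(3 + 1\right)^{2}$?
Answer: $\frac{352}{7} \approx 50.286$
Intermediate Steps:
$v = -28$ ($v = 6 - 34 = -28$)
$V = - \frac{1}{7}$ ($V = \frac{1}{-28 + 21} = \frac{1}{-7} = - \frac{1}{7} \approx -0.14286$)
$j = 16$ ($j = 4^{2} = 16$)
$- 22 j V = \left(-22\right) 16 \left(- \frac{1}{7}\right) = \left(-352\right) \left(- \frac{1}{7}\right) = \frac{352}{7}$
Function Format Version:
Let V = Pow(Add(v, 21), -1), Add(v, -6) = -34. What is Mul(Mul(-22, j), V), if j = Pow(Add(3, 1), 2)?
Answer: Rational(352, 7) ≈ 50.286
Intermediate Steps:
v = -28 (v = Add(6, -34) = -28)
V = Rational(-1, 7) (V = Pow(Add(-28, 21), -1) = Pow(-7, -1) = Rational(-1, 7) ≈ -0.14286)
j = 16 (j = Pow(4, 2) = 16)
Mul(Mul(-22, j), V) = Mul(Mul(-22, 16), Rational(-1, 7)) = Mul(-352, Rational(-1, 7)) = Rational(352, 7)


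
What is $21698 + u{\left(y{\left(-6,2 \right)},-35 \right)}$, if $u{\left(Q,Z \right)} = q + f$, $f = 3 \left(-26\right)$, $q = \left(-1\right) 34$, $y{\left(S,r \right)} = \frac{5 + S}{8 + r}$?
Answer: $21586$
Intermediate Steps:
$y{\left(S,r \right)} = \frac{5 + S}{8 + r}$
$q = -34$
$f = -78$
$u{\left(Q,Z \right)} = -112$ ($u{\left(Q,Z \right)} = -34 - 78 = -112$)
$21698 + u{\left(y{\left(-6,2 \right)},-35 \right)} = 21698 - 112 = 21586$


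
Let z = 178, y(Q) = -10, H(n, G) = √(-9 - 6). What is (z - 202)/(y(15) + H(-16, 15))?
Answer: 48/23 + 24*I*√15/115 ≈ 2.087 + 0.80828*I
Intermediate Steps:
H(n, G) = I*√15 (H(n, G) = √(-15) = I*√15)
(z - 202)/(y(15) + H(-16, 15)) = (178 - 202)/(-10 + I*√15) = -24/(-10 + I*√15)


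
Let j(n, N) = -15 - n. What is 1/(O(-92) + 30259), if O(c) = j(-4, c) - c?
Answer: 1/30340 ≈ 3.2960e-5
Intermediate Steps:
O(c) = -11 - c (O(c) = (-15 - 1*(-4)) - c = (-15 + 4) - c = -11 - c)
1/(O(-92) + 30259) = 1/((-11 - 1*(-92)) + 30259) = 1/((-11 + 92) + 30259) = 1/(81 + 30259) = 1/30340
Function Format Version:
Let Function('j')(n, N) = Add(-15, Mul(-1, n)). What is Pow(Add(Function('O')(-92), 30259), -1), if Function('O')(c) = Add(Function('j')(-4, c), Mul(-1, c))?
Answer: Rational(1, 30340) ≈ 3.2960e-5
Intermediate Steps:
Function('O')(c) = Add(-11, Mul(-1, c)) (Function('O')(c) = Add(Add(-15, Mul(-1, -4)), Mul(-1, c)) = Add(Add(-15, 4), Mul(-1, c)) = Add(-11, Mul(-1, c)))
Pow(Add(Function('O')(-92), 30259), -1) = Pow(Add(Add(-11, Mul(-1, -92)), 30259), -1) = Pow(Add(Add(-11, 92), 30259), -1) = Pow(Add(81, 30259), -1) = Pow(30340, -1) = Rational(1, 30340)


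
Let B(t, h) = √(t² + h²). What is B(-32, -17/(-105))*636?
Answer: 212*√11289889/35 ≈ 20352.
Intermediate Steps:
B(t, h) = √(h² + t²)
B(-32, -17/(-105))*636 = √((-17/(-105))² + (-32)²)*636 = √((-17*(-1/105))² + 1024)*636 = √((17/105)² + 1024)*636 = √(289/11025 + 1024)*636 = √(11289889/11025)*636 = (√11289889/105)*636 = 212*√11289889/35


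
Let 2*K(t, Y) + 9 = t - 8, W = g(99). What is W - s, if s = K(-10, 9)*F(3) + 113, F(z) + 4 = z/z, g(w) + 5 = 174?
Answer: 31/2 ≈ 15.500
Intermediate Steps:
g(w) = 169 (g(w) = -5 + 174 = 169)
F(z) = -3 (F(z) = -4 + z/z = -4 + 1 = -3)
W = 169
K(t, Y) = -17/2 + t/2 (K(t, Y) = -9/2 + (t - 8)/2 = -9/2 + (-8 + t)/2 = -9/2 + (-4 + t/2) = -17/2 + t/2)
s = 307/2 (s = (-17/2 + (½)*(-10))*(-3) + 113 = (-17/2 - 5)*(-3) + 113 = -27/2*(-3) + 113 = 81/2 + 113 = 307/2 ≈ 153.50)
W - s = 169 - 1*307/2 = 169 - 307/2 = 31/2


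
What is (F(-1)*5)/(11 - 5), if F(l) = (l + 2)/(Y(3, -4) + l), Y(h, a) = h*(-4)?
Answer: -5/78 ≈ -0.064103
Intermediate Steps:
Y(h, a) = -4*h
F(l) = (2 + l)/(-12 + l) (F(l) = (l + 2)/(-4*3 + l) = (2 + l)/(-12 + l))
(F(-1)*5)/(11 - 5) = (((2 - 1)/(-12 - 1))*5)/(11 - 5) = ((1/(-13))*5)/6 = (-1/13*1*5)*(⅙) = -1/13*5*(⅙) = -5/13*⅙ = -5/78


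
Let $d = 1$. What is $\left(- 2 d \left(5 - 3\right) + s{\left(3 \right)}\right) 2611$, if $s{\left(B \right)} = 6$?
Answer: $5222$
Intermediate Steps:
$\left(- 2 d \left(5 - 3\right) + s{\left(3 \right)}\right) 2611 = \left(- 2 \cdot 1 \left(5 - 3\right) + 6\right) 2611 = \left(- 2 \cdot 1 \cdot 2 + 6\right) 2611 = \left(\left(-2\right) 2 + 6\right) 2611 = \left(-4 + 6\right) 2611 = 2 \cdot 2611 = 5222$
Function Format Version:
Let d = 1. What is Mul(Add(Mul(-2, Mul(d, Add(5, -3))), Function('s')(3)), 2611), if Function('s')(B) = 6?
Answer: 5222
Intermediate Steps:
Mul(Add(Mul(-2, Mul(d, Add(5, -3))), Function('s')(3)), 2611) = Mul(Add(Mul(-2, Mul(1, Add(5, -3))), 6), 2611) = Mul(Add(Mul(-2, Mul(1, 2)), 6), 2611) = Mul(Add(Mul(-2, 2), 6), 2611) = Mul(Add(-4, 6), 2611) = Mul(2, 2611) = 5222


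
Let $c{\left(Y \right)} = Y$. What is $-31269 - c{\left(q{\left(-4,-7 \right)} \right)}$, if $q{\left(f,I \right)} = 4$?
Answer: $-31273$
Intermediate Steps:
$-31269 - c{\left(q{\left(-4,-7 \right)} \right)} = -31269 - 4 = -31273$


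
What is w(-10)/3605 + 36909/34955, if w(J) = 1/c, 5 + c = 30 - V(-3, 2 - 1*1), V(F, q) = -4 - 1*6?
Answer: 931405606/882089425 ≈ 1.0559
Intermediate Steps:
V(F, q) = -10 (V(F, q) = -4 - 6 = -10)
c = 35 (c = -5 + (30 - 1*(-10)) = -5 + (30 + 10) = -5 + 40 = 35)
w(J) = 1/35
w(-10)/3605 + 36909/34955 = (1/35)/3605 + 36909/34955 = (1/35)*(1/3605) + 36909*(1/34955) = 1/126175 + 36909/34955 = 931405606/882089425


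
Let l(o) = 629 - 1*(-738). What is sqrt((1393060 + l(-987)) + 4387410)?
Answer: sqrt(5781837) ≈ 2404.5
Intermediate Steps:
l(o) = 1367 (l(o) = 629 + 738 = 1367)
sqrt((1393060 + l(-987)) + 4387410) = sqrt((1393060 + 1367) + 4387410) = sqrt(1394427 + 4387410) = sqrt(5781837)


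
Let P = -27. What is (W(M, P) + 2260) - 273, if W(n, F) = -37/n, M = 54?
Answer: 107261/54 ≈ 1986.3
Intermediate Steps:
(W(M, P) + 2260) - 273 = (-37/54 + 2260) - 273 = 122003/54 - 273 = 107261/54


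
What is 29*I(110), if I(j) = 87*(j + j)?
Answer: 555060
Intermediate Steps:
I(j) = 174*j (I(j) = 87*(2*j) = 174*j)
29*I(110) = 29*(174*110) = 29*19140 = 555060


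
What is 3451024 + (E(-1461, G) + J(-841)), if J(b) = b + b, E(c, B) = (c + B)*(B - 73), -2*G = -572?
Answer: 3199067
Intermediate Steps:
G = 286 (G = -½*(-572) = 286)
E(c, B) = (-73 + B)*(B + c) (E(c, B) = (B + c)*(-73 + B) = (-73 + B)*(B + c))
J(b) = 2*b
3451024 + (E(-1461, G) + J(-841)) = 3451024 + ((286² - 73*286 - 73*(-1461) + 286*(-1461)) + 2*(-841)) = 3451024 + ((81796 - 20878 + 106653 - 417846) - 1682) = 3451024 + (-250275 - 1682) = 3451024 - 251957 = 3199067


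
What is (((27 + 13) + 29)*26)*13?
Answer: 23322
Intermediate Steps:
(((27 + 13) + 29)*26)*13 = ((40 + 29)*26)*13 = (69*26)*13 = 1794*13 = 23322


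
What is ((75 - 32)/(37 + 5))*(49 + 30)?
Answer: 3397/42 ≈ 80.881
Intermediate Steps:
((75 - 32)/(37 + 5))*(49 + 30) = (43/42)*79 = 3397/42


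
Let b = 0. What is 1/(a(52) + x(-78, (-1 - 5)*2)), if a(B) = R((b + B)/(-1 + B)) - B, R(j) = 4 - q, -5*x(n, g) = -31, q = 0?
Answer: -5/209 ≈ -0.023923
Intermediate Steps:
x(n, g) = 31/5 (x(n, g) = -⅕*(-31) = 31/5)
R(j) = 4 (R(j) = 4 - 1*0 = 4 + 0 = 4)
a(B) = 4 - B
1/(a(52) + x(-78, (-1 - 5)*2)) = 1/((4 - 1*52) + 31/5) = 1/((4 - 52) + 31/5) = 1/(-48 + 31/5) = 1/(-209/5) = -5/209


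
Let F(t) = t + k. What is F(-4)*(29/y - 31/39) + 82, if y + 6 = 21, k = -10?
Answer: 4294/65 ≈ 66.062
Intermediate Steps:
y = 15 (y = -6 + 21 = 15)
F(t) = -10 + t (F(t) = t - 10 = -10 + t)
F(-4)*(29/y - 31/39) + 82 = (-10 - 4)*(29/15 - 31/39) + 82 = -14*(29*(1/15) - 31*1/39) + 82 = -14*(29/15 - 31/39) + 82 = -14*74/65 + 82 = -1036/65 + 82 = 4294/65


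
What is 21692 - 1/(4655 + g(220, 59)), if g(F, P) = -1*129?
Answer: 98177991/4526 ≈ 21692.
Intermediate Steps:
g(F, P) = -129
21692 - 1/(4655 + g(220, 59)) = 21692 - 1/(4655 - 129) = 21692 - 1/4526 = 98177991/4526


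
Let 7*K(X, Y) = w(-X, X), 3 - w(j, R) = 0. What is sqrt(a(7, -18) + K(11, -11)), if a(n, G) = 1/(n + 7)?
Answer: sqrt(2)/2 ≈ 0.70711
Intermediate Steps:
w(j, R) = 3 (w(j, R) = 3 - 1*0 = 3 + 0 = 3)
K(X, Y) = 3/7 (K(X, Y) = (1/7)*3 = 3/7)
a(n, G) = 1/(7 + n)
sqrt(a(7, -18) + K(11, -11)) = sqrt(1/(7 + 7) + 3/7) = sqrt(1/14 + 3/7) = sqrt(1/2) = sqrt(2)/2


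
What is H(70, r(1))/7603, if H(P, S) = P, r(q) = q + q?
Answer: 70/7603 ≈ 0.0092069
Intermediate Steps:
r(q) = 2*q
H(70, r(1))/7603 = 70/7603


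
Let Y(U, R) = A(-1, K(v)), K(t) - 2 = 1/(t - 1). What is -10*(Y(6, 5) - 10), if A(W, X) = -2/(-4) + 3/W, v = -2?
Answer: 125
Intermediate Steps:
K(t) = 2 + 1/(-1 + t) (K(t) = 2 + 1/(t - 1) = 2 + 1/(-1 + t))
A(W, X) = 1/2 + 3/W (A(W, X) = -2*(-1/4) + 3/W = 1/2 + 3/W)
Y(U, R) = -5/2 (Y(U, R) = (1/2)*(6 - 1)/(-1) = (1/2)*(-1)*5 = -5/2)
-10*(Y(6, 5) - 10) = -10*(-5/2 - 10) = -10*(-25/2) = 125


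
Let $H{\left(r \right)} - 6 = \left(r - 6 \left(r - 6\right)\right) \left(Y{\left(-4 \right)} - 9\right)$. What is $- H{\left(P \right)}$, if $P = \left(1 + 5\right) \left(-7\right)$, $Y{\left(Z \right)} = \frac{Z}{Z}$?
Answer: $1962$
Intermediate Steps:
$Y{\left(Z \right)} = 1$
$P = -42$ ($P = 6 \left(-7\right) = -42$)
$H{\left(r \right)} = -282 + 40 r$ ($H{\left(r \right)} = 6 + \left(r - 6 \left(r - 6\right)\right) \left(1 - 9\right) = 6 + \left(r - 6 \left(-6 + r\right)\right) \left(-8\right) = 6 + \left(r - \left(-36 + 6 r\right)\right) \left(-8\right) = 6 + \left(36 - 5 r\right) \left(-8\right) = 6 + \left(-288 + 40 r\right) = -282 + 40 r$)
$- H{\left(P \right)} = - (-282 + 40 \left(-42\right)) = - (-282 - 1680) = \left(-1\right) \left(-1962\right) = 1962$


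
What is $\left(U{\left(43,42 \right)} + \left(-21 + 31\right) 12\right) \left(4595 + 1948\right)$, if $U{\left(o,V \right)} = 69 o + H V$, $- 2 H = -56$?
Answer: $27892809$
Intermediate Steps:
$H = 28$ ($H = \left(- \frac{1}{2}\right) \left(-56\right) = 28$)
$U{\left(o,V \right)} = 28 V + 69 o$ ($U{\left(o,V \right)} = 69 o + 28 V = 28 V + 69 o$)
$\left(U{\left(43,42 \right)} + \left(-21 + 31\right) 12\right) \left(4595 + 1948\right) = \left(\left(28 \cdot 42 + 69 \cdot 43\right) + \left(-21 + 31\right) 12\right) \left(4595 + 1948\right) = \left(\left(1176 + 2967\right) + 10 \cdot 12\right) 6543 = \left(4143 + 120\right) 6543 = 4263 \cdot 6543 = 27892809$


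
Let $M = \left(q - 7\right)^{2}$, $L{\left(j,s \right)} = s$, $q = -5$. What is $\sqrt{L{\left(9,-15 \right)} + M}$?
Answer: $\sqrt{129} \approx 11.358$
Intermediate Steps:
$M = 144$ ($M = \left(-5 - 7\right)^{2} = \left(-12\right)^{2} = 144$)
$\sqrt{L{\left(9,-15 \right)} + M} = \sqrt{-15 + 144} = \sqrt{129}$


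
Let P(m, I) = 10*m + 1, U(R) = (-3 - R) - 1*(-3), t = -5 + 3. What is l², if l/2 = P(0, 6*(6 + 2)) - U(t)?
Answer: 4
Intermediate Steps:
t = -2
U(R) = -R (U(R) = (-3 - R) + 3 = -R)
P(m, I) = 1 + 10*m
l = -2 (l = 2*((1 + 10*0) - (-1)*(-2)) = 2*((1 + 0) - 1*2) = 2*(1 - 2) = 2*(-1) = -2)
l² = (-2)² = 4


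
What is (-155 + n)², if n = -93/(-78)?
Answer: 15992001/676 ≈ 23657.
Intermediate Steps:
n = 31/26 (n = -93*(-1/78) = 31/26 ≈ 1.1923)
(-155 + n)² = (-155 + 31/26)² = (-3999/26)² = 15992001/676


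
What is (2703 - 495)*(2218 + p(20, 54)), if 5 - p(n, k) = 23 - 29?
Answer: 4921632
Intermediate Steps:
p(n, k) = 11 (p(n, k) = 5 - (23 - 29) = 5 - 1*(-6) = 5 + 6 = 11)
(2703 - 495)*(2218 + p(20, 54)) = (2703 - 495)*(2218 + 11) = 2208*2229 = 4921632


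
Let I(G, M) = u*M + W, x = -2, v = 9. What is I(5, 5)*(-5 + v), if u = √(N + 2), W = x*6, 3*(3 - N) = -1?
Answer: -48 + 80*√3/3 ≈ -1.8120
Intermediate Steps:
N = 10/3 (N = 3 - ⅓*(-1) = 3 + ⅓ = 10/3 ≈ 3.3333)
W = -12 (W = -2*6 = -12)
u = 4*√3/3 (u = √(10/3 + 2) = √(16/3) = 4*√3/3 ≈ 2.3094)
I(G, M) = -12 + 4*M*√3/3 (I(G, M) = (4*√3/3)*M - 12 = 4*M*√3/3 - 12 = -12 + 4*M*√3/3)
I(5, 5)*(-5 + v) = (-12 + (4/3)*5*√3)*(-5 + 9) = (-12 + 20*√3/3)*4 = -48 + 80*√3/3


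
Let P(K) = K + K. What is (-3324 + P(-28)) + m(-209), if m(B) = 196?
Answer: -3184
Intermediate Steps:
P(K) = 2*K
(-3324 + P(-28)) + m(-209) = (-3324 + 2*(-28)) + 196 = (-3324 - 56) + 196 = -3380 + 196 = -3184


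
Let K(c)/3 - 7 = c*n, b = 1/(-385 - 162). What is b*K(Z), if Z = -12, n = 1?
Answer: 15/547 ≈ 0.027422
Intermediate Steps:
b = -1/547 (b = 1/(-547) = -1/547 ≈ -0.0018282)
K(c) = 21 + 3*c (K(c) = 21 + 3*(c*1) = 21 + 3*c)
b*K(Z) = -(21 + 3*(-12))/547 = -(21 - 36)/547 = -1/547*(-15) = 15/547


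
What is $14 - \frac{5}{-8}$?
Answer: $\frac{117}{8} \approx 14.625$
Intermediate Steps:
$14 - \frac{5}{-8} = 14 - - \frac{5}{8} = 14 + \frac{5}{8} = \frac{117}{8}$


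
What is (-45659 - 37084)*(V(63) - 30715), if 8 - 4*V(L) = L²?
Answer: 10493550003/4 ≈ 2.6234e+9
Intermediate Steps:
V(L) = 2 - L²/4
(-45659 - 37084)*(V(63) - 30715) = (-45659 - 37084)*((2 - ¼*63²) - 30715) = -82743*((2 - ¼*3969) - 30715) = -82743*((2 - 3969/4) - 30715) = -82743*(-3961/4 - 30715) = -82743*(-126821/4) = 10493550003/4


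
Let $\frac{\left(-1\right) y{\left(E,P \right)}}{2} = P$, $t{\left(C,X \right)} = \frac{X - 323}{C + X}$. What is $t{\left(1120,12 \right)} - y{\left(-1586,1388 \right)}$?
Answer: $\frac{3142121}{1132} \approx 2775.7$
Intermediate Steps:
$t{\left(C,X \right)} = \frac{-323 + X}{C + X}$
$y{\left(E,P \right)} = - 2 P$
$t{\left(1120,12 \right)} - y{\left(-1586,1388 \right)} = \frac{-323 + 12}{1120 + 12} - \left(-2\right) 1388 = \frac{1}{1132} \left(-311\right) - -2776 = \frac{1}{1132} \left(-311\right) + 2776 = - \frac{311}{1132} + 2776 = \frac{3142121}{1132}$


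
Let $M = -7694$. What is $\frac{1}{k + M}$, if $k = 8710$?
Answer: $\frac{1}{1016} \approx 0.00098425$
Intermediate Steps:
$\frac{1}{k + M} = \frac{1}{8710 - 7694} = \frac{1}{1016}$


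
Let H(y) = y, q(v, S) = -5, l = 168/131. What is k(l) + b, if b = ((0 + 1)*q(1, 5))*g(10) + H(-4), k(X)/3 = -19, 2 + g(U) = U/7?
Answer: -407/7 ≈ -58.143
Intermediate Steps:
l = 168/131 (l = 168*(1/131) = 168/131 ≈ 1.2824)
g(U) = -2 + U/7
k(X) = -57 (k(X) = 3*(-19) = -57)
b = -8/7 (b = ((0 + 1)*(-5))*(-2 + (1/7)*10) - 4 = (1*(-5))*(-2 + 10/7) - 4 = -5*(-4/7) - 4 = 20/7 - 4 = -8/7 ≈ -1.1429)
k(l) + b = -57 - 8/7 = -407/7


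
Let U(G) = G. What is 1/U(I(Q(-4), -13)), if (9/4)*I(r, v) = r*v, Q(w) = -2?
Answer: 9/104 ≈ 0.086538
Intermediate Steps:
I(r, v) = 4*r*v/9 (I(r, v) = 4*(r*v)/9 = 4*r*v/9)
1/U(I(Q(-4), -13)) = 1/((4/9)*(-2)*(-13)) = 1/(104/9) = 9/104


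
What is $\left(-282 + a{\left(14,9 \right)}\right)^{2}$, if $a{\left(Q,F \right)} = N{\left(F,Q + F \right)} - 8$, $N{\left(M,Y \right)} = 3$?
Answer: $82369$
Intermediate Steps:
$a{\left(Q,F \right)} = -5$ ($a{\left(Q,F \right)} = 3 - 8 = -5$)
$\left(-282 + a{\left(14,9 \right)}\right)^{2} = \left(-282 - 5\right)^{2} = \left(-287\right)^{2} = 82369$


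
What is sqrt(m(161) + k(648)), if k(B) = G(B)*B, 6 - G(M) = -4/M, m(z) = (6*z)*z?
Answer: sqrt(159418) ≈ 399.27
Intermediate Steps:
m(z) = 6*z**2
G(M) = 6 + 4/M (G(M) = 6 - (-4)/M = 6 + 4/M)
k(B) = B*(6 + 4/B) (k(B) = (6 + 4/B)*B = B*(6 + 4/B))
sqrt(m(161) + k(648)) = sqrt(6*161**2 + (4 + 6*648)) = sqrt(6*25921 + (4 + 3888)) = sqrt(155526 + 3892) = sqrt(159418)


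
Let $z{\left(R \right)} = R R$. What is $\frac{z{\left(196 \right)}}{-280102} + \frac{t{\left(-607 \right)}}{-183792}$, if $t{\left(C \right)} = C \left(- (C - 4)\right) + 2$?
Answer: $\frac{16137045963}{8580084464} \approx 1.8808$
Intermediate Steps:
$t{\left(C \right)} = 2 + C \left(4 - C\right)$ ($t{\left(C \right)} = C \left(- (-4 + C)\right) + 2 = C \left(4 - C\right) + 2 = 2 + C \left(4 - C\right)$)
$z{\left(R \right)} = R^{2}$
$\frac{z{\left(196 \right)}}{-280102} + \frac{t{\left(-607 \right)}}{-183792} = \frac{196^{2}}{-280102} + \frac{2 - \left(-607\right)^{2} + 4 \left(-607\right)}{-183792} = 38416 \left(- \frac{1}{280102}\right) + \left(2 - 368449 - 2428\right) \left(- \frac{1}{183792}\right) = - \frac{19208}{140051} + \left(2 - 368449 - 2428\right) \left(- \frac{1}{183792}\right) = - \frac{19208}{140051} - - \frac{123625}{61264} = - \frac{19208}{140051} + \frac{123625}{61264} = \frac{16137045963}{8580084464}$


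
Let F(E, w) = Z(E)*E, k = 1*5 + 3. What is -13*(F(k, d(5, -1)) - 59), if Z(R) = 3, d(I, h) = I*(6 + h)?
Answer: 455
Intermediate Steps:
k = 8 (k = 5 + 3 = 8)
F(E, w) = 3*E
-13*(F(k, d(5, -1)) - 59) = -13*(3*8 - 59) = -13*(24 - 59) = -13*(-35) = 455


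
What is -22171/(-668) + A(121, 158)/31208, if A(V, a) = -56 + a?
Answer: 21624397/651467 ≈ 33.193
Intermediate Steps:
-22171/(-668) + A(121, 158)/31208 = -22171/(-668) + (-56 + 158)/31208 = -22171*(-1/668) + 102*(1/31208) = 22171/668 + 51/15604 = 21624397/651467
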